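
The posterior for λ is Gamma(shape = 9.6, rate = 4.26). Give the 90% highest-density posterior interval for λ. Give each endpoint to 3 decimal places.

The posterior is unimodal and skewed, so the HPD interval has equal density at both endpoints and is the shortest 90% interval.
Solving f(1.080) = f(3.387) with F(3.387) − F(1.080) = 0.90 gives [1.080, 3.387].
For comparison, the equal-tailed interval is [1.205, 3.568]; the HPD is narrower and shifted toward the mode.

[1.080, 3.387]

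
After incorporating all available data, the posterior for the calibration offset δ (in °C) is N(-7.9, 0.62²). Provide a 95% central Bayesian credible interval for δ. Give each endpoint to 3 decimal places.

The posterior is symmetric, so the 95% equal-tailed interval is δ = -7.9 ± z·0.62 with z = 1.960.
Half-width: 1.960 × 0.62 = 1.215.
-7.9 − 1.215 = -9.115; -7.9 + 1.215 = -6.685.

[-9.115, -6.685]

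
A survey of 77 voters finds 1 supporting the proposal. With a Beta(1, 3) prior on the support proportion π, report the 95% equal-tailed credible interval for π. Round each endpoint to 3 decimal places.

Posterior: Beta(1+1, 3+76) = Beta(2, 79).
Equal-tailed 95% interval: the 0.025 and 0.975 quantiles of Beta(2, 79).
Posterior mean ≈ 0.025, SD ≈ 0.017; a Normal approximation gives roughly [-0.009, 0.058].
Exact: F⁻¹(0.025) = 0.003; F⁻¹(0.975) = 0.068.

[0.003, 0.068]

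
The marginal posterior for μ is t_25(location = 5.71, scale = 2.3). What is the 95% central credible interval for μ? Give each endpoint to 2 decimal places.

[0.97, 10.45]

The t_25 distribution is symmetric; the 95% interval is 5.71 ± t·2.3 with t_{0.975,25} = 2.060.
Half-width: 2.060 × 2.3 = 4.74.
5.71 − 4.74 = 0.97; 5.71 + 4.74 = 10.45.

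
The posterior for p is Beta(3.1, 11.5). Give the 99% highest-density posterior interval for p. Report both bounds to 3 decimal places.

The posterior is unimodal and skewed, so the HPD interval has equal density at both endpoints and is the shortest 99% interval.
Solving f(0.017) = f(0.503) with F(0.503) − F(0.017) = 0.99 gives [0.017, 0.503].
For comparison, the equal-tailed interval is [0.029, 0.532]; the HPD is narrower and shifted toward the mode.

[0.017, 0.503]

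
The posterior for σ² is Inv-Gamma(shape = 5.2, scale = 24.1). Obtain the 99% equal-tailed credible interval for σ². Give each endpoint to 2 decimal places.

Inverse-Gamma(5.2, 24.1) quantiles: F⁻¹(0.005) and F⁻¹(0.995).
Equivalently, 1/σ² ~ Gamma(5.2, rate = 24.1); invert its 0.995 and 0.005 quantiles.
Posterior mean ≈ 5.74, SD ≈ 3.21; a Normal approximation gives roughly [-2.52, 14.00].
Exact: lower = 1.87; upper = 20.67.

[1.87, 20.67]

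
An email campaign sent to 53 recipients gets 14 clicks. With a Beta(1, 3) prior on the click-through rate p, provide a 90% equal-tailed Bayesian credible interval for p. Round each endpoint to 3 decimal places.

Posterior: Beta(1+14, 3+39) = Beta(15, 42).
Equal-tailed 90% interval: the 0.05 and 0.95 quantiles of Beta(15, 42).
Posterior mean ≈ 0.263, SD ≈ 0.058; a Normal approximation gives roughly [0.168, 0.358].
Exact: F⁻¹(0.05) = 0.173; F⁻¹(0.95) = 0.363.

[0.173, 0.363]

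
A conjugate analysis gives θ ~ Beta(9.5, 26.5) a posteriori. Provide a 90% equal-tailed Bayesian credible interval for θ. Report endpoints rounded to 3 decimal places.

[0.153, 0.390]

Posterior: Beta(9.5, 26.5).
Equal-tailed 90% interval: the 0.05 and 0.95 quantiles of Beta(9.5, 26.5).
Posterior mean ≈ 0.264, SD ≈ 0.072; a Normal approximation gives roughly [0.145, 0.383].
Exact: F⁻¹(0.05) = 0.153; F⁻¹(0.95) = 0.390.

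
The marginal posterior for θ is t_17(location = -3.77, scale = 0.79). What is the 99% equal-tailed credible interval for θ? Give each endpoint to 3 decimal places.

[-6.060, -1.480]

The t_17 distribution is symmetric; the 99% interval is -3.77 ± t·0.79 with t_{0.995,17} = 2.898.
Half-width: 2.898 × 0.79 = 2.290.
-3.77 − 2.290 = -6.060; -3.77 + 2.290 = -1.480.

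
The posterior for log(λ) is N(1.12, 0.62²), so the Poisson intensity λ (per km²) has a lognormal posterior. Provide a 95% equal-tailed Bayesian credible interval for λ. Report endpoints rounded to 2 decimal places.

On the log scale the 95% interval is 1.12 ± 1.960 × 0.62 = [-0.0952, 2.3352].
Exponentiate: [e^-0.0952, e^2.3352] = [0.91, 10.33].

[0.91, 10.33]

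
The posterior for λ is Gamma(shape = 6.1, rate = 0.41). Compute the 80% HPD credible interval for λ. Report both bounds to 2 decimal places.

[6.57, 21.05]

The posterior is unimodal and skewed, so the HPD interval has equal density at both endpoints and is the shortest 80% interval.
Solving f(6.57) = f(21.05) with F(21.05) − F(6.57) = 0.80 gives [6.57, 21.05].
For comparison, the equal-tailed interval is [7.87, 22.93]; the HPD is narrower and shifted toward the mode.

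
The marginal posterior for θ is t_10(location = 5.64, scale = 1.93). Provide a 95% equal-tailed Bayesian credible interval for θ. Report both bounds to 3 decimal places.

The t_10 distribution is symmetric; the 95% interval is 5.64 ± t·1.93 with t_{0.975,10} = 2.228.
Half-width: 2.228 × 1.93 = 4.300.
5.64 − 4.300 = 1.340; 5.64 + 4.300 = 9.940.

[1.340, 9.940]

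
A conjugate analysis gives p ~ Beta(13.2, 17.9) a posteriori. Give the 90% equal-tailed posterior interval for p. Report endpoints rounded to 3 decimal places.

[0.284, 0.571]

Posterior: Beta(13.2, 17.9).
Equal-tailed 90% interval: the 0.05 and 0.95 quantiles of Beta(13.2, 17.9).
Posterior mean ≈ 0.424, SD ≈ 0.087; a Normal approximation gives roughly [0.281, 0.568].
Exact: F⁻¹(0.05) = 0.284; F⁻¹(0.95) = 0.571.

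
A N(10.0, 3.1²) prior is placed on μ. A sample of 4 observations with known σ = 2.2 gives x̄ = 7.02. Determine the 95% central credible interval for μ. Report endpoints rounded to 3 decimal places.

[5.321, 9.385]

Posterior precision = 1/3.1² + 4/2.2² = 0.1041 + 0.8264 = 0.9305, so posterior SD = 1.0367.
Posterior mean = (10.0/3.1² + 4·7.02/2.2²) / 0.9305 = 7.3533.
Interval: 7.3533 ± 1.960 × 1.0367 → [5.321, 9.385].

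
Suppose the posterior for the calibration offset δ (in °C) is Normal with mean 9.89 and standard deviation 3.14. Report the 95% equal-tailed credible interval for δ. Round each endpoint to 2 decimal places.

[3.74, 16.04]

The posterior is symmetric, so the 95% equal-tailed interval is δ = 9.89 ± z·3.14 with z = 1.960.
Half-width: 1.960 × 3.14 = 6.15.
9.89 − 6.15 = 3.74; 9.89 + 6.15 = 16.04.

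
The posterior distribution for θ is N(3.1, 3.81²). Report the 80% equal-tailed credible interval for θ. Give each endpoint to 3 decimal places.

The posterior is symmetric, so the 80% equal-tailed interval is θ = 3.1 ± z·3.81 with z = 1.282.
Half-width: 1.282 × 3.81 = 4.883.
3.1 − 4.883 = -1.783; 3.1 + 4.883 = 7.983.

[-1.783, 7.983]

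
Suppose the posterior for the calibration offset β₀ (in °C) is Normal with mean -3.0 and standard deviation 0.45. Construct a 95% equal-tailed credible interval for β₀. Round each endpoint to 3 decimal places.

The posterior is symmetric, so the 95% equal-tailed interval is β₀ = -3.0 ± z·0.45 with z = 1.960.
Half-width: 1.960 × 0.45 = 0.882.
-3.0 − 0.882 = -3.882; -3.0 + 0.882 = -2.118.

[-3.882, -2.118]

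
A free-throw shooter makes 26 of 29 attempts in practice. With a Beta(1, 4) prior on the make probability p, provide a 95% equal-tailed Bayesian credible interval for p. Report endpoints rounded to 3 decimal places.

Posterior: Beta(1+26, 4+3) = Beta(27, 7).
Equal-tailed 95% interval: the 0.025 and 0.975 quantiles of Beta(27, 7).
Posterior mean ≈ 0.794, SD ≈ 0.068; a Normal approximation gives roughly [0.660, 0.928].
Exact: F⁻¹(0.025) = 0.645; F⁻¹(0.975) = 0.910.

[0.645, 0.910]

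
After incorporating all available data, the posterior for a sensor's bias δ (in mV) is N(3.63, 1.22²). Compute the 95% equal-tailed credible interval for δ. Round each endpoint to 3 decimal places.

The posterior is symmetric, so the 95% equal-tailed interval is δ = 3.63 ± z·1.22 with z = 1.960.
Half-width: 1.960 × 1.22 = 2.391.
3.63 − 2.391 = 1.239; 3.63 + 2.391 = 6.021.

[1.239, 6.021]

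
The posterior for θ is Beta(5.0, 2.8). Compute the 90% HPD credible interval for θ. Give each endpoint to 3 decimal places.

The posterior is unimodal and skewed, so the HPD interval has equal density at both endpoints and is the shortest 90% interval.
Solving f(0.386) = f(0.908) with F(0.908) − F(0.386) = 0.90 gives [0.386, 0.908].
For comparison, the equal-tailed interval is [0.354, 0.885]; the HPD is narrower and shifted toward the mode.

[0.386, 0.908]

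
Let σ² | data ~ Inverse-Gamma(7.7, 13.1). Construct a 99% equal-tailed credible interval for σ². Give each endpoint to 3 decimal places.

[0.785, 5.441]

Inverse-Gamma(7.7, 13.1) quantiles: F⁻¹(0.005) and F⁻¹(0.995).
Equivalently, 1/σ² ~ Gamma(7.7, rate = 13.1); invert its 0.995 and 0.005 quantiles.
Posterior mean ≈ 1.955, SD ≈ 0.819; a Normal approximation gives roughly [-0.154, 4.065].
Exact: lower = 0.785; upper = 5.441.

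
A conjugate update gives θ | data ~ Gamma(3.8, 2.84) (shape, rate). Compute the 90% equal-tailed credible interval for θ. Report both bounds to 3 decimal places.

Posterior: Gamma(shape 3.8, rate 2.84).
Equal-tailed 90% interval: Gamma(3.8, 2.84) quantiles at 0.05 and 0.95.
Posterior mean ≈ 1.338, SD ≈ 0.686; a Normal approximation gives roughly [0.209, 2.467].
Exact: lower = 0.441; upper = 2.629.

[0.441, 2.629]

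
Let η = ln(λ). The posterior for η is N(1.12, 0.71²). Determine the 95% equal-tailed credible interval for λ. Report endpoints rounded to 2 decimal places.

On the log scale the 95% interval is 1.12 ± 1.960 × 0.71 = [-0.2716, 2.5116].
Exponentiate: [e^-0.2716, e^2.5116] = [0.76, 12.32].

[0.76, 12.32]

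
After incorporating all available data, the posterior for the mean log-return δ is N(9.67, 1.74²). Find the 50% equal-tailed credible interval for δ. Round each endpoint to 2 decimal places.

[8.50, 10.84]

The posterior is symmetric, so the 50% equal-tailed interval is δ = 9.67 ± z·1.74 with z = 0.674.
Half-width: 0.674 × 1.74 = 1.17.
9.67 − 1.17 = 8.50; 9.67 + 1.17 = 10.84.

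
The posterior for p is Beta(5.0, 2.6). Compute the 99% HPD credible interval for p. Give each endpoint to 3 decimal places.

The posterior is unimodal and skewed, so the HPD interval has equal density at both endpoints and is the shortest 99% interval.
Solving f(0.247) = f(0.976) with F(0.976) − F(0.247) = 0.99 gives [0.247, 0.976].
For comparison, the equal-tailed interval is [0.221, 0.961]; the HPD is narrower and shifted toward the mode.

[0.247, 0.976]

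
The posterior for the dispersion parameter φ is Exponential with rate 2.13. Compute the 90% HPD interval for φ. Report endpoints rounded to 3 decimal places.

[0.000, 1.081]

The exponential density is strictly decreasing on [0, ∞), so the HPD interval is anchored at 0: [0, q] with P(φ ≤ q) = 0.90.
q = −ln(1 − 0.90) / 2.13 = 2.3026 / 2.13 = 1.081.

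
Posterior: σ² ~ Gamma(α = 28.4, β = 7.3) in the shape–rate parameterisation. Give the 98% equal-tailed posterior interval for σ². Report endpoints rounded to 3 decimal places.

[2.395, 5.787]

Posterior: Gamma(shape 28.4, rate 7.3).
Equal-tailed 98% interval: Gamma(28.4, 7.3) quantiles at 0.01 and 0.99.
Posterior mean ≈ 3.890, SD ≈ 0.730; a Normal approximation gives roughly [2.192, 5.589].
Exact: lower = 2.395; upper = 5.787.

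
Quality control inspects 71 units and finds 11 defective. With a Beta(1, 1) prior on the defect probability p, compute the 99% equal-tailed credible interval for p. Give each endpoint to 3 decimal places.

Posterior: Beta(1+11, 1+60) = Beta(12, 61).
Equal-tailed 99% interval: the 0.005 and 0.995 quantiles of Beta(12, 61).
Posterior mean ≈ 0.164, SD ≈ 0.043; a Normal approximation gives roughly [0.053, 0.275].
Exact: F⁻¹(0.005) = 0.072; F⁻¹(0.995) = 0.291.

[0.072, 0.291]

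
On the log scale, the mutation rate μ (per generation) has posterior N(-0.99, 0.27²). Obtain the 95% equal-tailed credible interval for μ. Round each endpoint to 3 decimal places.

[0.219, 0.631]

On the log scale the 95% interval is -0.99 ± 1.960 × 0.27 = [-1.5192, -0.4608].
Exponentiate: [e^-1.5192, e^-0.4608] = [0.219, 0.631].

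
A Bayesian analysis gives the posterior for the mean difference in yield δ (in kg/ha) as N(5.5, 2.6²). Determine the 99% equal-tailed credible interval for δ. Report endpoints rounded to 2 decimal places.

[-1.20, 12.20]

The posterior is symmetric, so the 99% equal-tailed interval is δ = 5.5 ± z·2.6 with z = 2.576.
Half-width: 2.576 × 2.6 = 6.70.
5.5 − 6.70 = -1.20; 5.5 + 6.70 = 12.20.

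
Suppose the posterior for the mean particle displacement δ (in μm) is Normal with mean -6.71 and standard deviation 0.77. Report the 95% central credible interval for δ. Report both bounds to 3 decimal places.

The posterior is symmetric, so the 95% equal-tailed interval is δ = -6.71 ± z·0.77 with z = 1.960.
Half-width: 1.960 × 0.77 = 1.509.
-6.71 − 1.509 = -8.219; -6.71 + 1.509 = -5.201.

[-8.219, -5.201]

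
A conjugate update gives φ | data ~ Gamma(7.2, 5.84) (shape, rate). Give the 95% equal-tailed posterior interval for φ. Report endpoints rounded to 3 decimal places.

Posterior: Gamma(shape 7.2, rate 5.84).
Equal-tailed 95% interval: Gamma(7.2, 5.84) quantiles at 0.025 and 0.975.
Posterior mean ≈ 1.233, SD ≈ 0.459; a Normal approximation gives roughly [0.332, 2.133].
Exact: lower = 0.503; upper = 2.283.

[0.503, 2.283]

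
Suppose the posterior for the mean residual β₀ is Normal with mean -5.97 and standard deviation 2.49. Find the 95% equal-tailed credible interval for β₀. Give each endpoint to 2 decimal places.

The posterior is symmetric, so the 95% equal-tailed interval is β₀ = -5.97 ± z·2.49 with z = 1.960.
Half-width: 1.960 × 2.49 = 4.88.
-5.97 − 4.88 = -10.85; -5.97 + 4.88 = -1.09.

[-10.85, -1.09]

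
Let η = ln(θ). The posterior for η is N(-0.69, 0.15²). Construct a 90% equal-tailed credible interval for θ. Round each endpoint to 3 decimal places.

[0.392, 0.642]

On the log scale the 90% interval is -0.69 ± 1.645 × 0.15 = [-0.9367, -0.4433].
Exponentiate: [e^-0.9367, e^-0.4433] = [0.392, 0.642].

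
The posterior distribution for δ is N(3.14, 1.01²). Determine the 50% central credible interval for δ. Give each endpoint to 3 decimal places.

The posterior is symmetric, so the 50% equal-tailed interval is δ = 3.14 ± z·1.01 with z = 0.674.
Half-width: 0.674 × 1.01 = 0.681.
3.14 − 0.681 = 2.459; 3.14 + 0.681 = 3.821.

[2.459, 3.821]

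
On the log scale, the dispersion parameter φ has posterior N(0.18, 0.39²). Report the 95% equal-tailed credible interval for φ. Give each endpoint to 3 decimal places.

On the log scale the 95% interval is 0.18 ± 1.960 × 0.39 = [-0.5844, 0.9444].
Exponentiate: [e^-0.5844, e^0.9444] = [0.557, 2.571].

[0.557, 2.571]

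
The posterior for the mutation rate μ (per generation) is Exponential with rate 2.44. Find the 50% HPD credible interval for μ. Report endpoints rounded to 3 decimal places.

[0.000, 0.284]

The exponential density is strictly decreasing on [0, ∞), so the HPD interval is anchored at 0: [0, q] with P(μ ≤ q) = 0.50.
q = −ln(1 − 0.50) / 2.44 = 0.6931 / 2.44 = 0.284.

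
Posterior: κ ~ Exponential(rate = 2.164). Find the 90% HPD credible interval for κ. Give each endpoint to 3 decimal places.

[0.000, 1.064]

The exponential density is strictly decreasing on [0, ∞), so the HPD interval is anchored at 0: [0, q] with P(κ ≤ q) = 0.90.
q = −ln(1 − 0.90) / 2.164 = 2.3026 / 2.164 = 1.064.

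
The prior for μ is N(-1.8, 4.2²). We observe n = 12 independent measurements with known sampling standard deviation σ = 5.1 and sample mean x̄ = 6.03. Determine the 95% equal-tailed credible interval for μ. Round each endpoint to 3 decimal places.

Posterior precision = 1/4.2² + 12/5.1² = 0.0567 + 0.4614 = 0.5181, so posterior SD = 1.3894.
Posterior mean = (-1.8/4.2² + 12·6.03/5.1²) / 0.5181 = 5.1732.
Interval: 5.1732 ± 1.960 × 1.3894 → [2.450, 7.896].

[2.450, 7.896]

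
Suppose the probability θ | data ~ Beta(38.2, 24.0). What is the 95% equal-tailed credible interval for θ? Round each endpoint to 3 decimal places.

Posterior: Beta(38.2, 24.0).
Equal-tailed 95% interval: the 0.025 and 0.975 quantiles of Beta(38.2, 24.0).
Posterior mean ≈ 0.614, SD ≈ 0.061; a Normal approximation gives roughly [0.494, 0.734].
Exact: F⁻¹(0.025) = 0.491; F⁻¹(0.975) = 0.730.

[0.491, 0.730]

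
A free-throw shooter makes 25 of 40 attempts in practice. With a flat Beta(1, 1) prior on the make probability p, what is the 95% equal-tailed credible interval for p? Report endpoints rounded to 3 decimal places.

Posterior: Beta(1+25, 1+15) = Beta(26, 16).
Equal-tailed 95% interval: the 0.025 and 0.975 quantiles of Beta(26, 16).
Posterior mean ≈ 0.619, SD ≈ 0.074; a Normal approximation gives roughly [0.474, 0.764].
Exact: F⁻¹(0.025) = 0.469; F⁻¹(0.975) = 0.758.

[0.469, 0.758]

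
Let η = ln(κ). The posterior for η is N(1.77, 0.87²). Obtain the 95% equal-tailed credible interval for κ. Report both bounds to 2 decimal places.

[1.07, 32.30]

On the log scale the 95% interval is 1.77 ± 1.960 × 0.87 = [0.0648, 3.4752].
Exponentiate: [e^0.0648, e^3.4752] = [1.07, 32.30].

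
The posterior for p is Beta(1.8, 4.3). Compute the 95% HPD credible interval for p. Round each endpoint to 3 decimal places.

The posterior is unimodal and skewed, so the HPD interval has equal density at both endpoints and is the shortest 95% interval.
Solving f(0.012) = f(0.620) with F(0.620) − F(0.012) = 0.95 gives [0.012, 0.620].
For comparison, the equal-tailed interval is [0.038, 0.675]; the HPD is narrower and shifted toward the mode.

[0.012, 0.620]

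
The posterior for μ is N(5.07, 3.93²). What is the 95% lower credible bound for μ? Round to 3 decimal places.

Need L with P(μ ≥ L) = 0.95: L = 5.07 − z_{0.05}·3.93.
z = 1.645; L = 5.07 − 1.645 × 3.93 = -1.394.

-1.394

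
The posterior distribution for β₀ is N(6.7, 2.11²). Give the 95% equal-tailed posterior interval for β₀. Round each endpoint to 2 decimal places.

The posterior is symmetric, so the 95% equal-tailed interval is β₀ = 6.7 ± z·2.11 with z = 1.960.
Half-width: 1.960 × 2.11 = 4.14.
6.7 − 4.14 = 2.56; 6.7 + 4.14 = 10.84.

[2.56, 10.84]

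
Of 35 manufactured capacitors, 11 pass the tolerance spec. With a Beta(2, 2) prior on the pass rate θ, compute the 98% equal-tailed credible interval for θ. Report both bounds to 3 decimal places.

[0.175, 0.516]

Posterior: Beta(2+11, 2+24) = Beta(13, 26).
Equal-tailed 98% interval: the 0.01 and 0.99 quantiles of Beta(13, 26).
Posterior mean ≈ 0.333, SD ≈ 0.075; a Normal approximation gives roughly [0.160, 0.507].
Exact: F⁻¹(0.01) = 0.175; F⁻¹(0.99) = 0.516.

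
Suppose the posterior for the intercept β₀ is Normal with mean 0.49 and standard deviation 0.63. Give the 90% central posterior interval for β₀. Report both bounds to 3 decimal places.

The posterior is symmetric, so the 90% equal-tailed interval is β₀ = 0.49 ± z·0.63 with z = 1.645.
Half-width: 1.645 × 0.63 = 1.036.
0.49 − 1.036 = -0.546; 0.49 + 1.036 = 1.526.

[-0.546, 1.526]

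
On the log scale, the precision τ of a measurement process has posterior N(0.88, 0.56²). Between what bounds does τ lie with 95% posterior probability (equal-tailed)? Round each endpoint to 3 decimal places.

[0.804, 7.225]

On the log scale the 95% interval is 0.88 ± 1.960 × 0.56 = [-0.2176, 1.9776].
Exponentiate: [e^-0.2176, e^1.9776] = [0.804, 7.225].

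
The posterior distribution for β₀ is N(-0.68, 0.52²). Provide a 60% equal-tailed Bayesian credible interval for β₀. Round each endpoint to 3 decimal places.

[-1.118, -0.242]

The posterior is symmetric, so the 60% equal-tailed interval is β₀ = -0.68 ± z·0.52 with z = 0.842.
Half-width: 0.842 × 0.52 = 0.438.
-0.68 − 0.438 = -1.118; -0.68 + 0.438 = -0.242.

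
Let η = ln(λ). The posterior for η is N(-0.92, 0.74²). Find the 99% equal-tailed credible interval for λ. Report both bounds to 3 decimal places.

On the log scale the 99% interval is -0.92 ± 2.576 × 0.74 = [-2.8261, 0.9861].
Exponentiate: [e^-2.8261, e^0.9861] = [0.059, 2.681].

[0.059, 2.681]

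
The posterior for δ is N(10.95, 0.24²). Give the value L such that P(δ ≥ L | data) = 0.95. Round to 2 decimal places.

10.56

Need L with P(δ ≥ L) = 0.95: L = 10.95 − z_{0.05}·0.24.
z = 1.645; L = 10.95 − 1.645 × 0.24 = 10.56.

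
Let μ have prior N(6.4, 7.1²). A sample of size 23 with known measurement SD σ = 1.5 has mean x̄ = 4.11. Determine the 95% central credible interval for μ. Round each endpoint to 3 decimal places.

Posterior precision = 1/7.1² + 23/1.5² = 0.0198 + 10.2222 = 10.2421, so posterior SD = 0.3125.
Posterior mean = (6.4/7.1² + 23·4.11/1.5²) / 10.2421 = 4.1144.
Interval: 4.1144 ± 1.960 × 0.3125 → [3.502, 4.727].

[3.502, 4.727]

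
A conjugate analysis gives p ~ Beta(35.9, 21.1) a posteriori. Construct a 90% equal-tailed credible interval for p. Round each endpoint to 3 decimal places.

Posterior: Beta(35.9, 21.1).
Equal-tailed 90% interval: the 0.05 and 0.95 quantiles of Beta(35.9, 21.1).
Posterior mean ≈ 0.630, SD ≈ 0.063; a Normal approximation gives roughly [0.526, 0.734].
Exact: F⁻¹(0.05) = 0.523; F⁻¹(0.95) = 0.732.

[0.523, 0.732]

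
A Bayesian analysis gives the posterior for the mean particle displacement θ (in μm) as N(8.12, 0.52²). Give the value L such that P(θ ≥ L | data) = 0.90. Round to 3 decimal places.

7.454

Need L with P(θ ≥ L) = 0.90: L = 8.12 − z_{0.1}·0.52.
z = 1.282; L = 8.12 − 1.282 × 0.52 = 7.454.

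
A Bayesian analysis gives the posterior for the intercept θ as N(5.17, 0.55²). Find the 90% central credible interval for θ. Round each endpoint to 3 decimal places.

The posterior is symmetric, so the 90% equal-tailed interval is θ = 5.17 ± z·0.55 with z = 1.645.
Half-width: 1.645 × 0.55 = 0.905.
5.17 − 0.905 = 4.265; 5.17 + 0.905 = 6.075.

[4.265, 6.075]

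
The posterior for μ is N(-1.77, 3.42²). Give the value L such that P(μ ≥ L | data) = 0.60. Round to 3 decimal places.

-2.636

Need L with P(μ ≥ L) = 0.60: L = -1.77 − z_{0.4}·3.42.
z = 0.253; L = -1.77 − 0.253 × 3.42 = -2.636.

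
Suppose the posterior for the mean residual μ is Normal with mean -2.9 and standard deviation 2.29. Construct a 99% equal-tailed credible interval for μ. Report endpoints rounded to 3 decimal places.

The posterior is symmetric, so the 99% equal-tailed interval is μ = -2.9 ± z·2.29 with z = 2.576.
Half-width: 2.576 × 2.29 = 5.899.
-2.9 − 5.899 = -8.799; -2.9 + 5.899 = 2.999.

[-8.799, 2.999]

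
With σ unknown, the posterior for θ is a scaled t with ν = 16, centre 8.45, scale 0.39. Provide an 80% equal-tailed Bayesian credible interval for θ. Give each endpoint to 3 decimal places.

The t_16 distribution is symmetric; the 80% interval is 8.45 ± t·0.39 with t_{0.9,16} = 1.337.
Half-width: 1.337 × 0.39 = 0.521.
8.45 − 0.521 = 7.929; 8.45 + 0.521 = 8.971.

[7.929, 8.971]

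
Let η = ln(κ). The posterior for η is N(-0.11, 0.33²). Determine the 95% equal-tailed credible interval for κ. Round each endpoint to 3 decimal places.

[0.469, 1.711]

On the log scale the 95% interval is -0.11 ± 1.960 × 0.33 = [-0.7568, 0.5368].
Exponentiate: [e^-0.7568, e^0.5368] = [0.469, 1.711].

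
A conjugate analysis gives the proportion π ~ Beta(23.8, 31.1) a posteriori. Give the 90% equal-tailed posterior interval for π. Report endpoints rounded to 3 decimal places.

Posterior: Beta(23.8, 31.1).
Equal-tailed 90% interval: the 0.05 and 0.95 quantiles of Beta(23.8, 31.1).
Posterior mean ≈ 0.434, SD ≈ 0.066; a Normal approximation gives roughly [0.324, 0.543].
Exact: F⁻¹(0.05) = 0.326; F⁻¹(0.95) = 0.544.

[0.326, 0.544]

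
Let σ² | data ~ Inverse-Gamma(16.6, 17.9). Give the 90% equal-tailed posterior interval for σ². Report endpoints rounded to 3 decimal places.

[0.751, 1.703]

Inverse-Gamma(16.6, 17.9) quantiles: F⁻¹(0.05) and F⁻¹(0.95).
Equivalently, 1/σ² ~ Gamma(16.6, rate = 17.9); invert its 0.95 and 0.05 quantiles.
Posterior mean ≈ 1.147, SD ≈ 0.300; a Normal approximation gives roughly [0.653, 1.641].
Exact: lower = 0.751; upper = 1.703.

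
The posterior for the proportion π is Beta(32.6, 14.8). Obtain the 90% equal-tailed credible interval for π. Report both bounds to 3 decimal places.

Posterior: Beta(32.6, 14.8).
Equal-tailed 90% interval: the 0.05 and 0.95 quantiles of Beta(32.6, 14.8).
Posterior mean ≈ 0.688, SD ≈ 0.067; a Normal approximation gives roughly [0.578, 0.797].
Exact: F⁻¹(0.05) = 0.574; F⁻¹(0.95) = 0.793.

[0.574, 0.793]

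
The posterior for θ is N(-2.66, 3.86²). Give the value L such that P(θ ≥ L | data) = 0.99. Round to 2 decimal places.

Need L with P(θ ≥ L) = 0.99: L = -2.66 − z_{0.01}·3.86.
z = 2.326; L = -2.66 − 2.326 × 3.86 = -11.64.

-11.64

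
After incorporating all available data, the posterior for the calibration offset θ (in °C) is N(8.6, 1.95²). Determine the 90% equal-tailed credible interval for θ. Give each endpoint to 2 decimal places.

The posterior is symmetric, so the 90% equal-tailed interval is θ = 8.6 ± z·1.95 with z = 1.645.
Half-width: 1.645 × 1.95 = 3.21.
8.6 − 3.21 = 5.39; 8.6 + 3.21 = 11.81.

[5.39, 11.81]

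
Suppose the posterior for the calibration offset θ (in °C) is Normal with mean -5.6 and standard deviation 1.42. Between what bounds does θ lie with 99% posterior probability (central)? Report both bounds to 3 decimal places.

[-9.258, -1.942]

The posterior is symmetric, so the 99% equal-tailed interval is θ = -5.6 ± z·1.42 with z = 2.576.
Half-width: 2.576 × 1.42 = 3.658.
-5.6 − 3.658 = -9.258; -5.6 + 3.658 = -1.942.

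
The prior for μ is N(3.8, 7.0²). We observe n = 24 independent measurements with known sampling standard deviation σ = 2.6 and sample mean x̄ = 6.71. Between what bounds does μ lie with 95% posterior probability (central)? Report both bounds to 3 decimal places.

Posterior precision = 1/7.0² + 24/2.6² = 0.0204 + 3.5503 = 3.5707, so posterior SD = 0.5292.
Posterior mean = (3.8/7.0² + 24·6.71/2.6²) / 3.5707 = 6.6934.
Interval: 6.6934 ± 1.960 × 0.5292 → [5.656, 7.731].

[5.656, 7.731]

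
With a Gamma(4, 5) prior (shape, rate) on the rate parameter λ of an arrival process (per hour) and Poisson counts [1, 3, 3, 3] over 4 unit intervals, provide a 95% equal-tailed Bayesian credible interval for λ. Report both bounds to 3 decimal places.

Posterior: Gamma(4+10, 5+4) = Gamma(14, 9) (shape, rate).
Equal-tailed 95% interval: Gamma(14, 9) quantiles at 0.025 and 0.975.
Posterior mean ≈ 1.556, SD ≈ 0.416; a Normal approximation gives roughly [0.741, 2.370].
Exact: lower = 0.850; upper = 2.470.

[0.850, 2.470]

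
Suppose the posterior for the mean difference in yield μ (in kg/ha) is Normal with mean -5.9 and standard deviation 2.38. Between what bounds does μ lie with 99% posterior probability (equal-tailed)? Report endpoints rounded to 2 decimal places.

The posterior is symmetric, so the 99% equal-tailed interval is μ = -5.9 ± z·2.38 with z = 2.576.
Half-width: 2.576 × 2.38 = 6.13.
-5.9 − 6.13 = -12.03; -5.9 + 6.13 = 0.23.

[-12.03, 0.23]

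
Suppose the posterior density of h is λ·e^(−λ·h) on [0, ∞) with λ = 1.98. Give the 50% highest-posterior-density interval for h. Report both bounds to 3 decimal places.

The exponential density is strictly decreasing on [0, ∞), so the HPD interval is anchored at 0: [0, q] with P(h ≤ q) = 0.50.
q = −ln(1 − 0.50) / 1.98 = 0.6931 / 1.98 = 0.350.

[0.000, 0.350]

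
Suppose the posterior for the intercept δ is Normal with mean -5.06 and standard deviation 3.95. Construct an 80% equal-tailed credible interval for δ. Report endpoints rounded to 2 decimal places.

The posterior is symmetric, so the 80% equal-tailed interval is δ = -5.06 ± z·3.95 with z = 1.282.
Half-width: 1.282 × 3.95 = 5.06.
-5.06 − 5.06 = -10.12; -5.06 + 5.06 = 0.00.

[-10.12, 0.00]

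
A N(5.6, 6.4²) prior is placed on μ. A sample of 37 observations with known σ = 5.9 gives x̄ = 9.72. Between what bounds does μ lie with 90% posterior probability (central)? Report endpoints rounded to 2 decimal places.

[8.05, 11.20]

Posterior precision = 1/6.4² + 37/5.9² = 0.0244 + 1.0629 = 1.0873, so posterior SD = 0.9590.
Posterior mean = (5.6/6.4² + 37·9.72/5.9²) / 1.0873 = 9.6275.
Interval: 9.6275 ± 1.645 × 0.9590 → [8.05, 11.20].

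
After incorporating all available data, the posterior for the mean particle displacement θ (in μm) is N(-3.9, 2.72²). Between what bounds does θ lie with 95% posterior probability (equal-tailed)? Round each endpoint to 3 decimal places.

The posterior is symmetric, so the 95% equal-tailed interval is θ = -3.9 ± z·2.72 with z = 1.960.
Half-width: 1.960 × 2.72 = 5.331.
-3.9 − 5.331 = -9.231; -3.9 + 5.331 = 1.431.

[-9.231, 1.431]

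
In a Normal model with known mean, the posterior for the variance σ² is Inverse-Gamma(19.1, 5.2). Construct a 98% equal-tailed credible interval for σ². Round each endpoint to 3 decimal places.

Inverse-Gamma(19.1, 5.2) quantiles: F⁻¹(0.01) and F⁻¹(0.99).
Equivalently, 1/σ² ~ Gamma(19.1, rate = 5.2); invert its 0.99 and 0.01 quantiles.
Posterior mean ≈ 0.287, SD ≈ 0.069; a Normal approximation gives roughly [0.126, 0.449].
Exact: lower = 0.169; upper = 0.499.

[0.169, 0.499]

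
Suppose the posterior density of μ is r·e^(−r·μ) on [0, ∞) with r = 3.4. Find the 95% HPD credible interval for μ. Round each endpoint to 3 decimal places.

[0.000, 0.881]

The exponential density is strictly decreasing on [0, ∞), so the HPD interval is anchored at 0: [0, q] with P(μ ≤ q) = 0.95.
q = −ln(1 − 0.95) / 3.4 = 2.9957 / 3.4 = 0.881.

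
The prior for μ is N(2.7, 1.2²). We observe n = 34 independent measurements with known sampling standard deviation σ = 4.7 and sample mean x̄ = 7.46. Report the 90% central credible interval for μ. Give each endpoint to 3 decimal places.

Posterior precision = 1/1.2² + 34/4.7² = 0.6944 + 1.5392 = 2.2336, so posterior SD = 0.6691.
Posterior mean = (2.7/1.2² + 34·7.46/4.7²) / 2.2336 = 5.9801.
Interval: 5.9801 ± 1.645 × 0.6691 → [4.879, 7.081].

[4.879, 7.081]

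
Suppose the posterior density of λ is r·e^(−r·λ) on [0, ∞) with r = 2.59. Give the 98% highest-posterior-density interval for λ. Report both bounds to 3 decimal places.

The exponential density is strictly decreasing on [0, ∞), so the HPD interval is anchored at 0: [0, q] with P(λ ≤ q) = 0.98.
q = −ln(1 − 0.98) / 2.59 = 3.9120 / 2.59 = 1.510.

[0.000, 1.510]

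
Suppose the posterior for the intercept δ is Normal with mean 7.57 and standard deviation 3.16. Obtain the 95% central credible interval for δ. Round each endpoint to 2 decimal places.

[1.38, 13.76]

The posterior is symmetric, so the 95% equal-tailed interval is δ = 7.57 ± z·3.16 with z = 1.960.
Half-width: 1.960 × 3.16 = 6.19.
7.57 − 6.19 = 1.38; 7.57 + 6.19 = 13.76.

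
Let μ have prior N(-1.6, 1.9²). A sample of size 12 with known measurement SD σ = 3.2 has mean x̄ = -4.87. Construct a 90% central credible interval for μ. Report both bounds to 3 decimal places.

[-5.611, -2.878]

Posterior precision = 1/1.9² + 12/3.2² = 0.2770 + 1.1719 = 1.4489, so posterior SD = 0.8308.
Posterior mean = (-1.6/1.9² + 12·-4.87/3.2²) / 1.4489 = -4.2448.
Interval: -4.2448 ± 1.645 × 0.8308 → [-5.611, -2.878].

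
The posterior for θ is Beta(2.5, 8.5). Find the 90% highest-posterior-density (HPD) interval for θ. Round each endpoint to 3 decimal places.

The posterior is unimodal and skewed, so the HPD interval has equal density at both endpoints and is the shortest 90% interval.
Solving f(0.035) = f(0.409) with F(0.409) − F(0.035) = 0.90 gives [0.035, 0.409].
For comparison, the equal-tailed interval is [0.060, 0.452]; the HPD is narrower and shifted toward the mode.

[0.035, 0.409]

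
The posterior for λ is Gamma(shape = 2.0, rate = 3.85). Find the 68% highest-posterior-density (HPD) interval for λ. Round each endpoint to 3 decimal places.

The posterior is unimodal and skewed, so the HPD interval has equal density at both endpoints and is the shortest 68% interval.
Solving f(0.070) = f(0.647) with F(0.647) − F(0.070) = 0.68 gives [0.070, 0.647].
For comparison, the equal-tailed interval is [0.185, 0.854]; the HPD is narrower and shifted toward the mode.

[0.070, 0.647]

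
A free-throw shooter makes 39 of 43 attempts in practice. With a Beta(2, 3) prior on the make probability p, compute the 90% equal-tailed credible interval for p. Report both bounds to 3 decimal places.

[0.764, 0.928]

Posterior: Beta(2+39, 3+4) = Beta(41, 7).
Equal-tailed 90% interval: the 0.05 and 0.95 quantiles of Beta(41, 7).
Posterior mean ≈ 0.854, SD ≈ 0.050; a Normal approximation gives roughly [0.771, 0.937].
Exact: F⁻¹(0.05) = 0.764; F⁻¹(0.95) = 0.928.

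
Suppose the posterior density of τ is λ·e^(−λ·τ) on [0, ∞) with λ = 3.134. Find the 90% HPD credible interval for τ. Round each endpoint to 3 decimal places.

The exponential density is strictly decreasing on [0, ∞), so the HPD interval is anchored at 0: [0, q] with P(τ ≤ q) = 0.90.
q = −ln(1 − 0.90) / 3.134 = 2.3026 / 3.134 = 0.735.

[0.000, 0.735]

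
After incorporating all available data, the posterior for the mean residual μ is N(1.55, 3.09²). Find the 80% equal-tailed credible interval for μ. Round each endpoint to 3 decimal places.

The posterior is symmetric, so the 80% equal-tailed interval is μ = 1.55 ± z·3.09 with z = 1.282.
Half-width: 1.282 × 3.09 = 3.960.
1.55 − 3.960 = -2.410; 1.55 + 3.960 = 5.510.

[-2.410, 5.510]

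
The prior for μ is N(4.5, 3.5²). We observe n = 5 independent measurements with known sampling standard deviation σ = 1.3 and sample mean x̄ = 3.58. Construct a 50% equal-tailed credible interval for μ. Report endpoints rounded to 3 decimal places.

[3.218, 3.992]

Posterior precision = 1/3.5² + 5/1.3² = 0.0816 + 2.9586 = 3.0402, so posterior SD = 0.5735.
Posterior mean = (4.5/3.5² + 5·3.58/1.3²) / 3.0402 = 3.6047.
Interval: 3.6047 ± 0.674 × 0.5735 → [3.218, 3.992].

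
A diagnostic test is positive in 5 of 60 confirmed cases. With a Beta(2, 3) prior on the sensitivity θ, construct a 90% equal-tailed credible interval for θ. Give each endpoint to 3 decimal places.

Posterior: Beta(2+5, 3+55) = Beta(7, 58).
Equal-tailed 90% interval: the 0.05 and 0.95 quantiles of Beta(7, 58).
Posterior mean ≈ 0.108, SD ≈ 0.038; a Normal approximation gives roughly [0.045, 0.170].
Exact: F⁻¹(0.05) = 0.052; F⁻¹(0.95) = 0.177.

[0.052, 0.177]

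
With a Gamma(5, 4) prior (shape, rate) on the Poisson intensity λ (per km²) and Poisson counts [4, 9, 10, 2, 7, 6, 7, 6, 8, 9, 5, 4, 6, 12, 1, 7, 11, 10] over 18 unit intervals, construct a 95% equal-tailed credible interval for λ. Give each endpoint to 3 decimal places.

Posterior: Gamma(5+124, 4+18) = Gamma(129, 22) (shape, rate).
Equal-tailed 95% interval: Gamma(129, 22) quantiles at 0.025 and 0.975.
Posterior mean ≈ 5.864, SD ≈ 0.516; a Normal approximation gives roughly [4.852, 6.875].
Exact: lower = 4.895; upper = 6.918.

[4.895, 6.918]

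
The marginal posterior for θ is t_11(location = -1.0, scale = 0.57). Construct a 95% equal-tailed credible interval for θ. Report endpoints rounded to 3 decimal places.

The t_11 distribution is symmetric; the 95% interval is -1.0 ± t·0.57 with t_{0.975,11} = 2.201.
Half-width: 2.201 × 0.57 = 1.255.
-1.0 − 1.255 = -2.255; -1.0 + 1.255 = 0.255.

[-2.255, 0.255]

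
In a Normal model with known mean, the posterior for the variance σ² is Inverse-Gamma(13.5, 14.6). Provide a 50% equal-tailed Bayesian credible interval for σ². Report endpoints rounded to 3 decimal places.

[0.926, 1.343]

Inverse-Gamma(13.5, 14.6) quantiles: F⁻¹(0.25) and F⁻¹(0.75).
Equivalently, 1/σ² ~ Gamma(13.5, rate = 14.6); invert its 0.75 and 0.25 quantiles.
Posterior mean ≈ 1.168, SD ≈ 0.344; a Normal approximation gives roughly [0.936, 1.400].
Exact: lower = 0.926; upper = 1.343.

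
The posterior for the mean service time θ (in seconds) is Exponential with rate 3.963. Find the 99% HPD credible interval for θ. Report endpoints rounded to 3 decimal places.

The exponential density is strictly decreasing on [0, ∞), so the HPD interval is anchored at 0: [0, q] with P(θ ≤ q) = 0.99.
q = −ln(1 − 0.99) / 3.963 = 4.6052 / 3.963 = 1.162.

[0.000, 1.162]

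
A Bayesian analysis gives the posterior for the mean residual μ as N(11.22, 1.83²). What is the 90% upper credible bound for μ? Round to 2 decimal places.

13.57

Need U with P(μ ≤ U) = 0.90: U = 11.22 + z_{0.1}·1.83.
z = 1.282; U = 11.22 + 1.282 × 1.83 = 13.57.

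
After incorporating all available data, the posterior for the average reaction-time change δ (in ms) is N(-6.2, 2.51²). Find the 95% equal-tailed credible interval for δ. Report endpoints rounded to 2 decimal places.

The posterior is symmetric, so the 95% equal-tailed interval is δ = -6.2 ± z·2.51 with z = 1.960.
Half-width: 1.960 × 2.51 = 4.92.
-6.2 − 4.92 = -11.12; -6.2 + 4.92 = -1.28.

[-11.12, -1.28]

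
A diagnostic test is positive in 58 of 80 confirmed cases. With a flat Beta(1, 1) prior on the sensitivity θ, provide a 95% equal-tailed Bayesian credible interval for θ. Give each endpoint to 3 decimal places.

[0.618, 0.811]

Posterior: Beta(1+58, 1+22) = Beta(59, 23).
Equal-tailed 95% interval: the 0.025 and 0.975 quantiles of Beta(59, 23).
Posterior mean ≈ 0.720, SD ≈ 0.049; a Normal approximation gives roughly [0.623, 0.816].
Exact: F⁻¹(0.025) = 0.618; F⁻¹(0.975) = 0.811.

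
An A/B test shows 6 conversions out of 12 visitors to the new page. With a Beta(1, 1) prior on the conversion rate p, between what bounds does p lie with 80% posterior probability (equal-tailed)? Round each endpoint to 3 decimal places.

Posterior: Beta(1+6, 1+6) = Beta(7, 7).
Equal-tailed 80% interval: the 0.1 and 0.9 quantiles of Beta(7, 7).
Posterior mean ≈ 0.500, SD ≈ 0.129; a Normal approximation gives roughly [0.335, 0.665].
Exact: F⁻¹(0.1) = 0.331; F⁻¹(0.9) = 0.669.

[0.331, 0.669]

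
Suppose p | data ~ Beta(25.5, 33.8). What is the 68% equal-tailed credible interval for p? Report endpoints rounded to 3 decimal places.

[0.366, 0.494]

Posterior: Beta(25.5, 33.8).
Equal-tailed 68% interval: the 0.16 and 0.84 quantiles of Beta(25.5, 33.8).
Posterior mean ≈ 0.430, SD ≈ 0.064; a Normal approximation gives roughly [0.367, 0.493].
Exact: F⁻¹(0.16) = 0.366; F⁻¹(0.84) = 0.494.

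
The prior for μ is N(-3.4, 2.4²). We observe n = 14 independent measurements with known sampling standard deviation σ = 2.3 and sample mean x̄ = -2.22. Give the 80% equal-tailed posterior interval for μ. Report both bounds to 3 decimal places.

[-3.056, -1.530]

Posterior precision = 1/2.4² + 14/2.3² = 0.1736 + 2.6465 = 2.8201, so posterior SD = 0.5955.
Posterior mean = (-3.4/2.4² + 14·-2.22/2.3²) / 2.8201 = -2.2926.
Interval: -2.2926 ± 1.282 × 0.5955 → [-3.056, -1.530].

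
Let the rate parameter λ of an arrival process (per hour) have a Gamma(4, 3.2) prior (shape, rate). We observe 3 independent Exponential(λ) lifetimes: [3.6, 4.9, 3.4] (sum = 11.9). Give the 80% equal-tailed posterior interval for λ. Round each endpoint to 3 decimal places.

[0.258, 0.697]

Posterior: Gamma(4+3, 3.2+11.9) = Gamma(7, 15.1) (shape, rate).
Equal-tailed 80% interval: Gamma(7, 15.1) quantiles at 0.1 and 0.9.
Posterior mean ≈ 0.464, SD ≈ 0.175; a Normal approximation gives roughly [0.239, 0.688].
Exact: lower = 0.258; upper = 0.697.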